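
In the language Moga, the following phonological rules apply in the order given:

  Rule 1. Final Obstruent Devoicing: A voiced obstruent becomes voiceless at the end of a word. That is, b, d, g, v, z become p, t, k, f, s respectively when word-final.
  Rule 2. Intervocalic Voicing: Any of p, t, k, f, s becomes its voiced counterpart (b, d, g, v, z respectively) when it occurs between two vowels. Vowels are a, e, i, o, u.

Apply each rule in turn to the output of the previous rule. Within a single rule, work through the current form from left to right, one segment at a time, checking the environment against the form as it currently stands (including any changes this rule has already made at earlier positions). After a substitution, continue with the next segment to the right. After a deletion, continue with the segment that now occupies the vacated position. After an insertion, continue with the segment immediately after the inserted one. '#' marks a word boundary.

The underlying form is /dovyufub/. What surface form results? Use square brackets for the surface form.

[dovyuvup]

Rule 1 Final Obstruent Devoicing: [dovyufub] → [dovyufup]
Rule 2 Intervocalic Voicing: [dovyufup] → [dovyuvup]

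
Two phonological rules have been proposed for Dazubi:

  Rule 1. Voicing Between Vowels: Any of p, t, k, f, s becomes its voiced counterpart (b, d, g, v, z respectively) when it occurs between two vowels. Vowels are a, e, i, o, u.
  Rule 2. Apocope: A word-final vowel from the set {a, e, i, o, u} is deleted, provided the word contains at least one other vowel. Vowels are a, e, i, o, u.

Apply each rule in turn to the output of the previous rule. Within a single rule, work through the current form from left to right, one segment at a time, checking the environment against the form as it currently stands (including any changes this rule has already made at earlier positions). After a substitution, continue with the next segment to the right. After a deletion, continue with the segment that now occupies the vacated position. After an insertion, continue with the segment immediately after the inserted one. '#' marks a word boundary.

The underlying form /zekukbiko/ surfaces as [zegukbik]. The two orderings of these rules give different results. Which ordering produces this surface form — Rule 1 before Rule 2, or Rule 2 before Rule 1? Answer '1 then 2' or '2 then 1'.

Order 1 then 2:
  1 Voicing Between Vowels: [zekukbiko] → [zegukbigo]
  2 Apocope: [zegukbigo] → [zegukbig]
  result: [zegukbig]
Order 2 then 1:
  2 Apocope: [zekukbiko] → [zekukbik]
  1 Voicing Between Vowels: [zekukbik] → [zegukbik]
  result: [zegukbik]

2 then 1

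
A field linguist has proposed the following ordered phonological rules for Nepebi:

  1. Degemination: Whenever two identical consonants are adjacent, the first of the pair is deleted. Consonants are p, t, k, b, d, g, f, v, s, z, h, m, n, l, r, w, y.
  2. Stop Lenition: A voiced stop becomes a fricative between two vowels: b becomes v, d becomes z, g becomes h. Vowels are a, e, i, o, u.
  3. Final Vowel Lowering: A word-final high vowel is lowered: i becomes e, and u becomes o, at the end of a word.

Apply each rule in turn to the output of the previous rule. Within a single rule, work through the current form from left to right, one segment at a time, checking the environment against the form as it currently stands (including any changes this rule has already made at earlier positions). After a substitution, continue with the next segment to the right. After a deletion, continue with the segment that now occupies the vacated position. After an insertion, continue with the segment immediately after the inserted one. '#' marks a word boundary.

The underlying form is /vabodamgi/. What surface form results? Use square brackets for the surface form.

[vavozamge]

1 Degemination: no change — [vabodamgi]
2 Stop Lenition: [vabodamgi] → [vavozamgi]
3 Final Vowel Lowering: [vavozamgi] → [vavozamge]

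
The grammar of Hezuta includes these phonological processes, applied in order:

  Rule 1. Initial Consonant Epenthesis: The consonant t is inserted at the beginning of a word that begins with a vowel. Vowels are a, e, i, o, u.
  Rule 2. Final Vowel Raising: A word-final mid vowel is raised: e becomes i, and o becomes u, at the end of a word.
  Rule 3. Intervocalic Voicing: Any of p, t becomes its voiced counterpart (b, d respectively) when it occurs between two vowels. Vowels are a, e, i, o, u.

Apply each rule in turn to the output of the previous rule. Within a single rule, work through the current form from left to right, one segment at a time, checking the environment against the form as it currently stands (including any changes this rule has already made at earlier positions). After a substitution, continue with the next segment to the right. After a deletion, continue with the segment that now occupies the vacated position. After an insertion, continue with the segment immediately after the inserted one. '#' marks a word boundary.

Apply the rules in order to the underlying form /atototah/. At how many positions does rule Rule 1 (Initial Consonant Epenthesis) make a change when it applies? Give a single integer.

Rule 1 Initial Consonant Epenthesis: [atototah] → [tatototah]
Rule 2 Final Vowel Raising: no change — [tatototah]
Rule 3 Intervocalic Voicing: [tatototah] → [tadododah]
Rule Rule 1 changed 1 position(s).

1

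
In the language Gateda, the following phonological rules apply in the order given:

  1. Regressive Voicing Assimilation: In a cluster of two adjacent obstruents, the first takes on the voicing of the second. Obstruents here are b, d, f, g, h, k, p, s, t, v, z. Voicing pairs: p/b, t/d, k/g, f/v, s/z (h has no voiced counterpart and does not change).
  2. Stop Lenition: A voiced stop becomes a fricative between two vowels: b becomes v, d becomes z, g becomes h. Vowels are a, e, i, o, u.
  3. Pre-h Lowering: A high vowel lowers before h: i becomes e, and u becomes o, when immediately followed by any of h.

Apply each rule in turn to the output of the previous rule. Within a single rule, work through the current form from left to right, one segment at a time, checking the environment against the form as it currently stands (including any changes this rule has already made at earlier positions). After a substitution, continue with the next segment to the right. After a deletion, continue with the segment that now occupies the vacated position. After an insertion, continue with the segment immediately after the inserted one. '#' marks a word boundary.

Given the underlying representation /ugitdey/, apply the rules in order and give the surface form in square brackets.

[ohiddey]

1 Regressive Voicing Assimilation: [ugitdey] → [ugiddey]
2 Stop Lenition: [ugiddey] → [uhiddey]
3 Pre-h Lowering: [uhiddey] → [ohiddey]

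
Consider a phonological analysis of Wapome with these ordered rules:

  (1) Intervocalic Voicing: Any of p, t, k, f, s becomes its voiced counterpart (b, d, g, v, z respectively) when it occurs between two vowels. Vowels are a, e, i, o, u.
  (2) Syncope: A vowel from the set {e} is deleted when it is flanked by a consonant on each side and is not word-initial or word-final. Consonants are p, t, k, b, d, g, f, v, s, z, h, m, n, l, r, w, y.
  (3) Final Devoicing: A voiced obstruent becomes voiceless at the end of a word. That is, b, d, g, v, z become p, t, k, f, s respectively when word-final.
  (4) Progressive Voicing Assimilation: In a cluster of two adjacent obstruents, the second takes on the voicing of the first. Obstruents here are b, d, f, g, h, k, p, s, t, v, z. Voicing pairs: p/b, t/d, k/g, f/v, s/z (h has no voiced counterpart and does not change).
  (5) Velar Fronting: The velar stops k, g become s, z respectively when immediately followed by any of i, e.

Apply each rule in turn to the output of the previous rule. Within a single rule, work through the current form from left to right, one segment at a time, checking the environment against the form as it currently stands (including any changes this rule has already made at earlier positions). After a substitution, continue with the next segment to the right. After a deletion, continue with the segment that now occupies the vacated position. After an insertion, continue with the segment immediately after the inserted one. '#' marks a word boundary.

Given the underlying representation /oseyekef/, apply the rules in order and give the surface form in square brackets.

(1) Intervocalic Voicing: [oseyekef] → [ozeyegef]
(2) Syncope: [ozeyegef] → [ozygf]
(3) Final Devoicing: no change — [ozygf]
(4) Progressive Voicing Assimilation: [ozygf] → [ozygv]
(5) Velar Fronting: no change — [ozygv]

[ozygv]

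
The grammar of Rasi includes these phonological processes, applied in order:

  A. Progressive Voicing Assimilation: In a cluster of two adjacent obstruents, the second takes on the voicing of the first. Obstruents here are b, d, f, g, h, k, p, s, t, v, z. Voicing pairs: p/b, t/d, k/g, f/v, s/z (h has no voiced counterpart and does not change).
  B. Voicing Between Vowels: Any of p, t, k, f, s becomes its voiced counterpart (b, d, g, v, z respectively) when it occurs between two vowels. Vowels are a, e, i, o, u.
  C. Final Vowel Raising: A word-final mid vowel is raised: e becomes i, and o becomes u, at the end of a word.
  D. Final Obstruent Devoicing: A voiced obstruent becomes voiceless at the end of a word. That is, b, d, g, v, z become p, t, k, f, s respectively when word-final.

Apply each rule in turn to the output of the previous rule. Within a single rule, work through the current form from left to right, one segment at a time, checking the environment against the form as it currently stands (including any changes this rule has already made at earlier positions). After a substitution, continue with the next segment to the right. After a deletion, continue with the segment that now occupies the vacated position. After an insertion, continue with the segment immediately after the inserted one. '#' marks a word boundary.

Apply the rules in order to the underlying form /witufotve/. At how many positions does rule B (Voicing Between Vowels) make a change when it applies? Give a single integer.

2

A Progressive Voicing Assimilation: [witufotve] → [witufotfe]
B Voicing Between Vowels: [witufotfe] → [widuvotfe]
C Final Vowel Raising: [widuvotfe] → [widuvotfi]
D Final Obstruent Devoicing: no change — [widuvotfi]
Rule B changed 2 position(s).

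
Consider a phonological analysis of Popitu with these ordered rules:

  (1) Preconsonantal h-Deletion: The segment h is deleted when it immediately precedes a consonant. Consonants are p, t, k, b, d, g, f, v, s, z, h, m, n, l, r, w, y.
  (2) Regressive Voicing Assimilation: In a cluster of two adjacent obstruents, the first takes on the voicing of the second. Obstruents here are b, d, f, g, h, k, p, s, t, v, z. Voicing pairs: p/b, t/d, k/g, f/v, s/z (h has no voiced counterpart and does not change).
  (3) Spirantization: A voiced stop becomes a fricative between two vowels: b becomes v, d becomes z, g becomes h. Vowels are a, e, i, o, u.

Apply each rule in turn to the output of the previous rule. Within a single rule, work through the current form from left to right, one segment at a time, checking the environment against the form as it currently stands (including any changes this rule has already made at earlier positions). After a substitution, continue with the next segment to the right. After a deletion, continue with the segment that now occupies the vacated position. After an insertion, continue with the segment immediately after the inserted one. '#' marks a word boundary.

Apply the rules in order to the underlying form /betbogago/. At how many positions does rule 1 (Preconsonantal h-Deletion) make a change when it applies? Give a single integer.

(1) Preconsonantal h-Deletion: no change — [betbogago]
(2) Regressive Voicing Assimilation: [betbogago] → [bedbogago]
(3) Spirantization: [bedbogago] → [bedbohaho]
Rule 1 changed 0 position(s).

0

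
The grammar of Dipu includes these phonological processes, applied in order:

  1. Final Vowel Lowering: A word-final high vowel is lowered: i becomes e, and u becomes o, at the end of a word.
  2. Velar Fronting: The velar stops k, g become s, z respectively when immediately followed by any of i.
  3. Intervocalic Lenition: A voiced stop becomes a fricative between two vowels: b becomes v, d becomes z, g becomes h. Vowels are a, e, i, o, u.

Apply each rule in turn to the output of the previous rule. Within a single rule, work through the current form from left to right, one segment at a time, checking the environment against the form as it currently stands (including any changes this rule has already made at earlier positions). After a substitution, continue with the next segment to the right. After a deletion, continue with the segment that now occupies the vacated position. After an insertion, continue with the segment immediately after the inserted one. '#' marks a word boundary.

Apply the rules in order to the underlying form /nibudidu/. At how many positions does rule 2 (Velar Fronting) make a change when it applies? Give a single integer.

0

1 Final Vowel Lowering: [nibudidu] → [nibudido]
2 Velar Fronting: no change — [nibudido]
3 Intervocalic Lenition: [nibudido] → [nivuzizo]
Rule 2 changed 0 position(s).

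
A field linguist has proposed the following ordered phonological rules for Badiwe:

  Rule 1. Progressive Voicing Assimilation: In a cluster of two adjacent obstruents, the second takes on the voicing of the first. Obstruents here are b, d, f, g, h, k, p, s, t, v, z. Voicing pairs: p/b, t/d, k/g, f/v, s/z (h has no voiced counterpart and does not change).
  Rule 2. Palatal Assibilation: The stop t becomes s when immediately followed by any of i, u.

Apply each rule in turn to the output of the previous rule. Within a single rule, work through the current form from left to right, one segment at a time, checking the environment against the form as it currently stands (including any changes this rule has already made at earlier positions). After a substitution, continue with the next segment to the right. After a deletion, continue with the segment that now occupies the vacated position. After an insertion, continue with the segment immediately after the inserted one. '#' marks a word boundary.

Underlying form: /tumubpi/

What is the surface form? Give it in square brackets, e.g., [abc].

[sumubbi]

Rule 1 Progressive Voicing Assimilation: [tumubpi] → [tumubbi]
Rule 2 Palatal Assibilation: [tumubbi] → [sumubbi]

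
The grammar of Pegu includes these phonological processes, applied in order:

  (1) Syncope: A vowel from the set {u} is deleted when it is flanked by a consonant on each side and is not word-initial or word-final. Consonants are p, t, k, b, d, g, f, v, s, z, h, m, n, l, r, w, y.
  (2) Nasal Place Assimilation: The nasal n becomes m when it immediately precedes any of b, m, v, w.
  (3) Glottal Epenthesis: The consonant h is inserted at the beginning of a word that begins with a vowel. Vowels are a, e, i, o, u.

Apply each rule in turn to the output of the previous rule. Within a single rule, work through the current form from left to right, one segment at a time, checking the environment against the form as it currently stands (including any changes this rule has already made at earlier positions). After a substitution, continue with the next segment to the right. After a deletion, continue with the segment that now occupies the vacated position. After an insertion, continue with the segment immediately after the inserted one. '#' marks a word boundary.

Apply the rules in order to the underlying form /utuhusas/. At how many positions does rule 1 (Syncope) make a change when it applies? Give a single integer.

(1) Syncope: [utuhusas] → [uthsas]
(2) Nasal Place Assimilation: no change — [uthsas]
(3) Glottal Epenthesis: [uthsas] → [huthsas]
Rule 1 changed 2 position(s).

2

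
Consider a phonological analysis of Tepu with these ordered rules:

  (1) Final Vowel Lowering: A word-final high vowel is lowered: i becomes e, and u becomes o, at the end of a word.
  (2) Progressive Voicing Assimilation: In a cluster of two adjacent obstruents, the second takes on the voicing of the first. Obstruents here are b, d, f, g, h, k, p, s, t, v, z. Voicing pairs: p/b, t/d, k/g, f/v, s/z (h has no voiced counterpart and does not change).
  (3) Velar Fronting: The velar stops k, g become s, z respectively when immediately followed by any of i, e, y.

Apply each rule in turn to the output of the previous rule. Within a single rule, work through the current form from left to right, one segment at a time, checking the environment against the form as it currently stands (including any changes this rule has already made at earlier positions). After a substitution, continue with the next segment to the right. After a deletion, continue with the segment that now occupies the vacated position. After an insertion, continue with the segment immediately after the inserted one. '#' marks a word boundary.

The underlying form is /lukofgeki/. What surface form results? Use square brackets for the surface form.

[lukofsese]

(1) Final Vowel Lowering: [lukofgeki] → [lukofgeke]
(2) Progressive Voicing Assimilation: [lukofgeke] → [lukofkeke]
(3) Velar Fronting: [lukofkeke] → [lukofsese]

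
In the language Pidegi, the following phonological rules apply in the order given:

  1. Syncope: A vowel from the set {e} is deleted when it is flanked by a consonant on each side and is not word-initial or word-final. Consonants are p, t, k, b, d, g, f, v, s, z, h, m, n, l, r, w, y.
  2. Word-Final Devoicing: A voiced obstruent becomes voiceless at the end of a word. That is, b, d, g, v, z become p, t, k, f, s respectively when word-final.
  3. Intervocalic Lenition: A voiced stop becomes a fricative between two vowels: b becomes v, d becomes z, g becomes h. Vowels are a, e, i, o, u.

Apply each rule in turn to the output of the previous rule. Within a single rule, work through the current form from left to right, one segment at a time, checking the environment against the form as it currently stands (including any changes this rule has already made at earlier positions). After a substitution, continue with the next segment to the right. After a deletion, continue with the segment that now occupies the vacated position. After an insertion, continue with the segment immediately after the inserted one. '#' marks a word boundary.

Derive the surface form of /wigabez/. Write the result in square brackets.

1 Syncope: [wigabez] → [wigabz]
2 Word-Final Devoicing: [wigabz] → [wigabs]
3 Intervocalic Lenition: [wigabs] → [wihabs]

[wihabs]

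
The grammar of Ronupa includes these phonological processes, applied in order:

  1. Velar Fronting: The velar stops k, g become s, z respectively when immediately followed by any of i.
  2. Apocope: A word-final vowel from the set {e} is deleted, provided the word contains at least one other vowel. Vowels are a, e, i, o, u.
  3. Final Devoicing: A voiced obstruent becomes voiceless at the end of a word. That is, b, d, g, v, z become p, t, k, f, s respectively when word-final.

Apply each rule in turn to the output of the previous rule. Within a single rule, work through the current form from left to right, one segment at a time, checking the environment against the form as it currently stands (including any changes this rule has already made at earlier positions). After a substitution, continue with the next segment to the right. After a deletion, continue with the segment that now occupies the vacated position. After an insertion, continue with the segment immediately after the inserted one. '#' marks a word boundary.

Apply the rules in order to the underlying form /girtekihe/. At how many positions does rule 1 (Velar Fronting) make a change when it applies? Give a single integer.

1 Velar Fronting: [girtekihe] → [zirtesihe]
2 Apocope: [zirtesihe] → [zirtesih]
3 Final Devoicing: no change — [zirtesih]
Rule 1 changed 2 position(s).

2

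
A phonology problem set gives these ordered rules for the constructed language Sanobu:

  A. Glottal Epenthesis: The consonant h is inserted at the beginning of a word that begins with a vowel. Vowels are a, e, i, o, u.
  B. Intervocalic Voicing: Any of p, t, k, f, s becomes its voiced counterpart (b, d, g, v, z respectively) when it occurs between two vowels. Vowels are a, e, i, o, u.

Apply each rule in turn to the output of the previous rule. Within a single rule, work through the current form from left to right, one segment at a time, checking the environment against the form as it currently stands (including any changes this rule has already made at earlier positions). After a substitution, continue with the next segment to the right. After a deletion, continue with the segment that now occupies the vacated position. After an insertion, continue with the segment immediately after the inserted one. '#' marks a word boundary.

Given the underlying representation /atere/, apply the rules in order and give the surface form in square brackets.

A Glottal Epenthesis: [atere] → [hatere]
B Intervocalic Voicing: [hatere] → [hadere]

[hadere]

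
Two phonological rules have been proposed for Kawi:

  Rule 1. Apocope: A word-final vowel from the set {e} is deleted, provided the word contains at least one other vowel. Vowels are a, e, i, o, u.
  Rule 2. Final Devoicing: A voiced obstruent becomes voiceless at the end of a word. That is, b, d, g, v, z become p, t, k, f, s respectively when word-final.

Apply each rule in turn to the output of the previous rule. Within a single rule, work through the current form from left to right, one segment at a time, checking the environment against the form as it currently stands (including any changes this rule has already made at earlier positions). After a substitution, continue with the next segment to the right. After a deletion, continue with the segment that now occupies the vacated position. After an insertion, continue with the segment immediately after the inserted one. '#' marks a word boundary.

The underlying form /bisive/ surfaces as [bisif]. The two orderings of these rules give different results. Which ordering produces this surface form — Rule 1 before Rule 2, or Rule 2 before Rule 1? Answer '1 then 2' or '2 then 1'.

Order 1 then 2:
  1 Apocope: [bisive] → [bisiv]
  2 Final Devoicing: [bisiv] → [bisif]
  result: [bisif]
Order 2 then 1:
  2 Final Devoicing: no change — [bisive]
  1 Apocope: [bisive] → [bisiv]
  result: [bisiv]

1 then 2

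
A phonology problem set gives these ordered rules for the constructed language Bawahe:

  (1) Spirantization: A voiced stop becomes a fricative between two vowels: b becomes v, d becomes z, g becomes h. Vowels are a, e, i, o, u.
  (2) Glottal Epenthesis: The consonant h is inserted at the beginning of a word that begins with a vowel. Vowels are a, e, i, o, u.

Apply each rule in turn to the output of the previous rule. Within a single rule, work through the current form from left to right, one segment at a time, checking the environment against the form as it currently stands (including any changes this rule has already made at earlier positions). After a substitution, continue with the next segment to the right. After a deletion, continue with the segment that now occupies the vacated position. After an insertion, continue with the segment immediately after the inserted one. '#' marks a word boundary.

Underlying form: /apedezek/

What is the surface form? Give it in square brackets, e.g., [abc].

[hapezezek]

(1) Spirantization: [apedezek] → [apezezek]
(2) Glottal Epenthesis: [apezezek] → [hapezezek]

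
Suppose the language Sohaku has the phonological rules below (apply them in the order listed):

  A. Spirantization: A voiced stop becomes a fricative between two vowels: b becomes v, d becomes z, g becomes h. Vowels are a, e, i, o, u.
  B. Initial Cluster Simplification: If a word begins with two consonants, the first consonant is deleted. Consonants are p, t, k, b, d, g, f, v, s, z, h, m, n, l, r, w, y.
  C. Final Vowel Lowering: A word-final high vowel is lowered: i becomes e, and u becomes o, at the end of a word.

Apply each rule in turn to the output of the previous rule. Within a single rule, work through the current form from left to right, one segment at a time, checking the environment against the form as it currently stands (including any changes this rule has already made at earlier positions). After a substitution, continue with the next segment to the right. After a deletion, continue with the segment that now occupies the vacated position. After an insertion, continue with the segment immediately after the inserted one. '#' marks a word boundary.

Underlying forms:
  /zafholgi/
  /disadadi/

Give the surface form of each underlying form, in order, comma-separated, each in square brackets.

[zafholge], [disazaze]

/zafholgi/:
  A Spirantization: no change — [zafholgi]
  B Initial Cluster Simplification: no change — [zafholgi]
  C Final Vowel Lowering: [zafholgi] → [zafholge]
/disadadi/:
  A Spirantization: [disadadi] → [disazazi]
  B Initial Cluster Simplification: no change — [disazazi]
  C Final Vowel Lowering: [disazazi] → [disazaze]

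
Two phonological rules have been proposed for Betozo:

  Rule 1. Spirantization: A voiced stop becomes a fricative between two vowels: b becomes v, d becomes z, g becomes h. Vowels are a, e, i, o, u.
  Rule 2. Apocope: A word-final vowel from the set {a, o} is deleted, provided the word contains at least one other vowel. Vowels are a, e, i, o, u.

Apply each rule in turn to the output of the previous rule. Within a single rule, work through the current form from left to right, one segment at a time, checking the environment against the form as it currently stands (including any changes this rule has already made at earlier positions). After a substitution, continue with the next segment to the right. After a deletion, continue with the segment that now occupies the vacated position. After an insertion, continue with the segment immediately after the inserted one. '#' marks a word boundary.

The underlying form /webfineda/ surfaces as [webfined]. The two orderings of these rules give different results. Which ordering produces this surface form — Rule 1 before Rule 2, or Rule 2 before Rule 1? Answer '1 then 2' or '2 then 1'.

2 then 1

Order 1 then 2:
  1 Spirantization: [webfineda] → [webfineza]
  2 Apocope: [webfineza] → [webfinez]
  result: [webfinez]
Order 2 then 1:
  2 Apocope: [webfineda] → [webfined]
  1 Spirantization: no change — [webfined]
  result: [webfined]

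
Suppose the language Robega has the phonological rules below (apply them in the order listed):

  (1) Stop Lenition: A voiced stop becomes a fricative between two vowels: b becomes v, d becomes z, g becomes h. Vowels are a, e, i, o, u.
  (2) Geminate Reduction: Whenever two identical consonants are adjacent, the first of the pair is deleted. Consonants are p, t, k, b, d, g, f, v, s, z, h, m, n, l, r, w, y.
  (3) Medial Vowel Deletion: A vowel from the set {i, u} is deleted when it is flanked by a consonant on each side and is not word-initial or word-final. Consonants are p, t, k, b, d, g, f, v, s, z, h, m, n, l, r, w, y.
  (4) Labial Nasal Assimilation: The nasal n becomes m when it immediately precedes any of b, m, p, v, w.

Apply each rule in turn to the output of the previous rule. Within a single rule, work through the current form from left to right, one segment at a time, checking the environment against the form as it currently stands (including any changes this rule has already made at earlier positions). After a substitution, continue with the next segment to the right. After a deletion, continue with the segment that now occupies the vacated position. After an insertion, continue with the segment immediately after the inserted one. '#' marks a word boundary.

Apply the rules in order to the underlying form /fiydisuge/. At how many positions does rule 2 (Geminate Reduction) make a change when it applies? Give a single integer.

(1) Stop Lenition: [fiydisuge] → [fiydisuhe]
(2) Geminate Reduction: no change — [fiydisuhe]
(3) Medial Vowel Deletion: [fiydisuhe] → [fydshe]
(4) Labial Nasal Assimilation: no change — [fydshe]
Rule 2 changed 0 position(s).

0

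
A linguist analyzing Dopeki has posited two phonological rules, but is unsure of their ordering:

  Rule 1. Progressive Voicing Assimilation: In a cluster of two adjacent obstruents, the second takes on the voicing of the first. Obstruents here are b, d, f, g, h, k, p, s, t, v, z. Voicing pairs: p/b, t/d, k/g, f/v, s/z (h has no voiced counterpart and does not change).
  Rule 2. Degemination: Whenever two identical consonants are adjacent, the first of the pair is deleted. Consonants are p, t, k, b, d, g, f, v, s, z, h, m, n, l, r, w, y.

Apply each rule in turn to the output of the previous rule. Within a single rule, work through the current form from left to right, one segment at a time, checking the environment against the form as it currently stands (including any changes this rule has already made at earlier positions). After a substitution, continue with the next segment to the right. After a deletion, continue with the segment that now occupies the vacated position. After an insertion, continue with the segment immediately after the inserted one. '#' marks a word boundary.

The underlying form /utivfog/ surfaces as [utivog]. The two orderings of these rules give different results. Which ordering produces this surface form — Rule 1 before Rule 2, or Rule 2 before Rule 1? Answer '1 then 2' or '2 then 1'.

1 then 2

Order 1 then 2:
  1 Progressive Voicing Assimilation: [utivfog] → [utivvog]
  2 Degemination: [utivvog] → [utivog]
  result: [utivog]
Order 2 then 1:
  2 Degemination: no change — [utivfog]
  1 Progressive Voicing Assimilation: [utivfog] → [utivvog]
  result: [utivvog]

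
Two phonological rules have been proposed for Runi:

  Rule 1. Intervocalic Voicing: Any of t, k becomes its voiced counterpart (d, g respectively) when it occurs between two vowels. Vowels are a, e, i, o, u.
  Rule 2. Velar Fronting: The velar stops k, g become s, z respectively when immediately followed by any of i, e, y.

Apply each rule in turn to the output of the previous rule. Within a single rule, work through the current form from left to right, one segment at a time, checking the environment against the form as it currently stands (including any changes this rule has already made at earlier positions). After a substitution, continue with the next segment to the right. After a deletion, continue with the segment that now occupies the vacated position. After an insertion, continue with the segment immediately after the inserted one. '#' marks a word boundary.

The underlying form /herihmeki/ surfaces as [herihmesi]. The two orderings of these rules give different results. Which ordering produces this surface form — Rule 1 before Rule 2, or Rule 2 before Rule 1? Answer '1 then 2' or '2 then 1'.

Order 1 then 2:
  1 Intervocalic Voicing: [herihmeki] → [herihmegi]
  2 Velar Fronting: [herihmegi] → [herihmezi]
  result: [herihmezi]
Order 2 then 1:
  2 Velar Fronting: [herihmeki] → [herihmesi]
  1 Intervocalic Voicing: no change — [herihmesi]
  result: [herihmesi]

2 then 1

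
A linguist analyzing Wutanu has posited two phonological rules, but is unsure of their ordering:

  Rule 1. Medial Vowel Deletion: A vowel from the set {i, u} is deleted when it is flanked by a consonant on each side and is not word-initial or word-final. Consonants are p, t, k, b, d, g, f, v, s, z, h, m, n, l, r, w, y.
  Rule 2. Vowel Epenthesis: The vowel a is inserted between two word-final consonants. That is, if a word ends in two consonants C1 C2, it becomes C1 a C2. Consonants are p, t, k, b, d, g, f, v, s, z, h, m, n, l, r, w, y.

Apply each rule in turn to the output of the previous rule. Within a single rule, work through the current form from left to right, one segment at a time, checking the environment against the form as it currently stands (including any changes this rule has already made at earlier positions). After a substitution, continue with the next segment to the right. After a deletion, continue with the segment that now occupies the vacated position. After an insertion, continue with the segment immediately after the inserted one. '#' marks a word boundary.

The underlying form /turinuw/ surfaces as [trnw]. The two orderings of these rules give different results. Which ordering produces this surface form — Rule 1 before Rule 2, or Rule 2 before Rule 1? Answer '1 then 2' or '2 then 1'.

2 then 1

Order 1 then 2:
  1 Medial Vowel Deletion: [turinuw] → [trnw]
  2 Vowel Epenthesis: [trnw] → [trnaw]
  result: [trnaw]
Order 2 then 1:
  2 Vowel Epenthesis: no change — [turinuw]
  1 Medial Vowel Deletion: [turinuw] → [trnw]
  result: [trnw]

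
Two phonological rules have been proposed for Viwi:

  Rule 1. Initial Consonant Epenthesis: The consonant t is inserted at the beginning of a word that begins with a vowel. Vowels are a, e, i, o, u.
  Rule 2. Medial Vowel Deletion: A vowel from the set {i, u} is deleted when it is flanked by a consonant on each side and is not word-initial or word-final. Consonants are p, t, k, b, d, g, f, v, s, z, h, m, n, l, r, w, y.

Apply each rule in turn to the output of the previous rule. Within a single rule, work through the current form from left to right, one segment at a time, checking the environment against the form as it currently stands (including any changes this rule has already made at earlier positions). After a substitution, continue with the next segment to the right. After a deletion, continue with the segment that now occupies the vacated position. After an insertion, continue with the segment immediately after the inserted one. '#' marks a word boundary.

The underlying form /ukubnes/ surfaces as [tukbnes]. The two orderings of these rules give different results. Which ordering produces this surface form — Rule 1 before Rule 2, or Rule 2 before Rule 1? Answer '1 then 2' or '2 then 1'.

Order 1 then 2:
  1 Initial Consonant Epenthesis: [ukubnes] → [tukubnes]
  2 Medial Vowel Deletion: [tukubnes] → [tkbnes]
  result: [tkbnes]
Order 2 then 1:
  2 Medial Vowel Deletion: [ukubnes] → [ukbnes]
  1 Initial Consonant Epenthesis: [ukbnes] → [tukbnes]
  result: [tukbnes]

2 then 1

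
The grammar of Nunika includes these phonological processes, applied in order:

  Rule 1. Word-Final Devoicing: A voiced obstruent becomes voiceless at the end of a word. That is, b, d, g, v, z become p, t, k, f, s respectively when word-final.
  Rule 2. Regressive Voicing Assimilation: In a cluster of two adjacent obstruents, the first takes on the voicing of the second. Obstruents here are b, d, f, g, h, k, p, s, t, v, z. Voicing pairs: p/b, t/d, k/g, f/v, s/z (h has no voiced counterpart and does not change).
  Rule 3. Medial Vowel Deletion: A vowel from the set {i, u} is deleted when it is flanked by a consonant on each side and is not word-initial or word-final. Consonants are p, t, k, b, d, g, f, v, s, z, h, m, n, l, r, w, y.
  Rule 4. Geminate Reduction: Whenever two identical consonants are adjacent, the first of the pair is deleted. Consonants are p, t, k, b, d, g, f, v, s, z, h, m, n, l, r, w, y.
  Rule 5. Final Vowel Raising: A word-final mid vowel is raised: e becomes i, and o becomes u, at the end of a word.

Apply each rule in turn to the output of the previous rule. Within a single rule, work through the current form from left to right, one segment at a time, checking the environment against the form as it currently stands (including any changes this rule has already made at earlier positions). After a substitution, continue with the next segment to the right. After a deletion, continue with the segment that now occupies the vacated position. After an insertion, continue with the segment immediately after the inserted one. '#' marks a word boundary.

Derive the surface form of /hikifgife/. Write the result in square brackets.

Rule 1 Word-Final Devoicing: no change — [hikifgife]
Rule 2 Regressive Voicing Assimilation: [hikifgife] → [hikivgife]
Rule 3 Medial Vowel Deletion: [hikivgife] → [hkvgfe]
Rule 4 Geminate Reduction: no change — [hkvgfe]
Rule 5 Final Vowel Raising: [hkvgfe] → [hkvgfi]

[hkvgfi]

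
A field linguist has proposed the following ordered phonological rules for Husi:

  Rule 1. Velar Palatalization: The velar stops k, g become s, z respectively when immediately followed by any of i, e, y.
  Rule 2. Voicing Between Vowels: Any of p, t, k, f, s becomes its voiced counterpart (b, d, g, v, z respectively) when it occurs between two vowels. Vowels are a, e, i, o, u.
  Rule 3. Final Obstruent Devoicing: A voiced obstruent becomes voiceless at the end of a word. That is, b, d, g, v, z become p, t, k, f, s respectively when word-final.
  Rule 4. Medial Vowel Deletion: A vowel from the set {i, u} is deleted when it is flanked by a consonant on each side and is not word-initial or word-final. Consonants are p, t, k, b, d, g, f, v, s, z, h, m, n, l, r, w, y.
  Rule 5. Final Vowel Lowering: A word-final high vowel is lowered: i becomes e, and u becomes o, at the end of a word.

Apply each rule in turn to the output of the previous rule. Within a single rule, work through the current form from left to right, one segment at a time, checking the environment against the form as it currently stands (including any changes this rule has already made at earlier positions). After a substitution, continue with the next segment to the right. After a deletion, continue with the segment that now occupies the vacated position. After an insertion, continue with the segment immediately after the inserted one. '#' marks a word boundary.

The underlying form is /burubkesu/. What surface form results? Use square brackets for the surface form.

[brbsezo]

Rule 1 Velar Palatalization: [burubkesu] → [burubsesu]
Rule 2 Voicing Between Vowels: [burubsesu] → [burubsezu]
Rule 3 Final Obstruent Devoicing: no change — [burubsezu]
Rule 4 Medial Vowel Deletion: [burubsezu] → [brbsezu]
Rule 5 Final Vowel Lowering: [brbsezu] → [brbsezo]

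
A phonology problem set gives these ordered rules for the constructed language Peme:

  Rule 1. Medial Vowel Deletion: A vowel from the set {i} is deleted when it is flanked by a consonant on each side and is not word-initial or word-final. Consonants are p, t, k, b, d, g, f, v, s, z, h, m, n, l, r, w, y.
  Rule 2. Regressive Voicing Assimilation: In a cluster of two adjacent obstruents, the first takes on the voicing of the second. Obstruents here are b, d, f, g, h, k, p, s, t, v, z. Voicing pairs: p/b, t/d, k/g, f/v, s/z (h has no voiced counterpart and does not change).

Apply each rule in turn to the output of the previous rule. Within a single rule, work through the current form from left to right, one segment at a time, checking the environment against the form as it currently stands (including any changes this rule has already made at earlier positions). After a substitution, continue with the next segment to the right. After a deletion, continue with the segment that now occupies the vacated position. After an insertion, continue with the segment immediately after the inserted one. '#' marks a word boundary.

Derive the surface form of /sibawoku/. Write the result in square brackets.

Rule 1 Medial Vowel Deletion: [sibawoku] → [sbawoku]
Rule 2 Regressive Voicing Assimilation: [sbawoku] → [zbawoku]

[zbawoku]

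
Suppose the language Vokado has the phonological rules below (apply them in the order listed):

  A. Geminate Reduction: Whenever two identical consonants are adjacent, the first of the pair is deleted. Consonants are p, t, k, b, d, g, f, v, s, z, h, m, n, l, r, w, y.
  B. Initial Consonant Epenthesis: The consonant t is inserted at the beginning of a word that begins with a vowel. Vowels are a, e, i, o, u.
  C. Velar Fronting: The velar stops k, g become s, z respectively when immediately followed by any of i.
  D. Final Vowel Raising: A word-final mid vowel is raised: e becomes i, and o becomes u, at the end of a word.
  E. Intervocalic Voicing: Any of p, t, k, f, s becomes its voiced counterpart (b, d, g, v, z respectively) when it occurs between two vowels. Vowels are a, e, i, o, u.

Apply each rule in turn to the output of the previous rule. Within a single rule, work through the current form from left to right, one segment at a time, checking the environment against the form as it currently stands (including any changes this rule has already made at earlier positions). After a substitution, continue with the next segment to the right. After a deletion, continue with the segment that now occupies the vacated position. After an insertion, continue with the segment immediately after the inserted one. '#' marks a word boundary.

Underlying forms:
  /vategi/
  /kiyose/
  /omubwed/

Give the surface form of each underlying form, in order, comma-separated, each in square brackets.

[vadezi], [siyozi], [tomubwed]

/vategi/:
  A Geminate Reduction: no change — [vategi]
  B Initial Consonant Epenthesis: no change — [vategi]
  C Velar Fronting: [vategi] → [vatezi]
  D Final Vowel Raising: no change — [vatezi]
  E Intervocalic Voicing: [vatezi] → [vadezi]
/kiyose/:
  A Geminate Reduction: no change — [kiyose]
  B Initial Consonant Epenthesis: no change — [kiyose]
  C Velar Fronting: [kiyose] → [siyose]
  D Final Vowel Raising: [siyose] → [siyosi]
  E Intervocalic Voicing: [siyosi] → [siyozi]
/omubwed/:
  A Geminate Reduction: no change — [omubwed]
  B Initial Consonant Epenthesis: [omubwed] → [tomubwed]
  C Velar Fronting: no change — [tomubwed]
  D Final Vowel Raising: no change — [tomubwed]
  E Intervocalic Voicing: no change — [tomubwed]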